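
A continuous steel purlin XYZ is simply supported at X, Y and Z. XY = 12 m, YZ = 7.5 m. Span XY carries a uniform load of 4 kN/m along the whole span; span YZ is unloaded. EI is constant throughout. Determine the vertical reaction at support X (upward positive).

R_X = 20.31 kN

Insert a hinge at Y; M_Y is the redundant, and each span becomes simply supported.
Rotations at Y on the released spans (each span's end-slope, ×1/EI):
  span XY: UDL 4: wL³/(24EI) = 288/EI
  relative rotation θ_0 = (288 + 0)/EI = 288/EI
A unit hogging moment at Y produces rotation L₁/(3EI) + L₂/(3EI) = 6.5/EI.
Compatibility: M_Y·(L₁+L₂)/(3EI) = θ_0, giving M_Y = 44.31 kN·m (hogging).
Span XY, ΣM about X with M_Y applied at Y: R_Y^{XY}·12 = 288 + 44.31, so R_Y^{XY} = 27.69 kN and R_X = 48 − 27.69 = 20.31 kN.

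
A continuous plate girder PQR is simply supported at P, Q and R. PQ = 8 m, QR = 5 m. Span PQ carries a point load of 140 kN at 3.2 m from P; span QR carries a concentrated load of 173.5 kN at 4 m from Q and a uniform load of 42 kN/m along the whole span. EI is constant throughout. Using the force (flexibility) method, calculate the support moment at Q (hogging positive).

Take M_Q as the redundant. Released structure: two simple spans PQ and QR with a hinge at Q.
Rotations at Q on the released spans (each span's end-slope, ×1/EI):
  span PQ: point load 140 at a = 3.2: Pab(L + a)/(6LEI) = 501.8/EI
  span QR: point load 173.5 at a = 4: Pab(L + b)/(6LEI) = 138.8/EI
  span QR: UDL 42: wL³/(24EI) = 218.8/EI
  relative rotation θ_0 = (501.8 + 357.6)/EI = 859.3/EI
A unit hogging moment at Q produces rotation L₁/(3EI) + L₂/(3EI) = 4.333/EI.
Compatibility: M_Q·(L₁+L₂)/(3EI) = θ_0, giving M_Q = 198.3 kN·m (hogging).

M_Q = 198.3 kN·m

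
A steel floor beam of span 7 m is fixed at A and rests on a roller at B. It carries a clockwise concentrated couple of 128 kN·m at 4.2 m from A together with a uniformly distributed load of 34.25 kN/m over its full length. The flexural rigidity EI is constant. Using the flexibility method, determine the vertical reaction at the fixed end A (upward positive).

R_A = 126.8 kN

Remove the prop at B; the released (primary) structure is a cantilever built in at A.
Free-end deflection of the primary structure under the applied loading (downward +):
  clockwise couple 128 at a = 4.2: M₀a(2L − a)/(2EI) = 2634/EI
  UDL 34.25: wL⁴/(8EI) = 10279/EI
  δ_0 = 12914/EI
Flexibility coefficient — unit upward force at B: δ_{BB} = L³/(3EI) = 114.3/EI.
Compatibility at B: δ_0 − R_B·δ_{BB} = 0, so R_B = 12914/114.3 = 112.9 kN.
Vertical equilibrium: R_A = ΣP − R_B = 239.8 − 112.9 = 126.8 kN.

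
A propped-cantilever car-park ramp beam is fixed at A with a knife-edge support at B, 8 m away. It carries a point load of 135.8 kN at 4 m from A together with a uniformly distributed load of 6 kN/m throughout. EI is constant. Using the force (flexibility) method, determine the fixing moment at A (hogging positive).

M_A = 251.7 kN·m

Remove the prop at B; the released (primary) structure is a cantilever built in at A.
Deflection at B on the released cantilever, summing each load's contribution:
  point load 135.8 at a = 4: Pa²(3L − a)/(6EI) = 7243/EI
  UDL 6: wL⁴/(8EI) = 3072/EI
  δ_0 = 10315/EI
Flexibility coefficient — unit upward force at B: δ_{BB} = L³/(3EI) = 170.7/EI.
Compatibility at B: δ_0 − R_B·δ_{BB} = 0, so R_B = 10315/170.7 = 60.44 kN.
Moment equilibrium about A: M_A = Σ(load moments about A) − R_B·L = 735.2 − 60.44×8 = 251.7 kN·m.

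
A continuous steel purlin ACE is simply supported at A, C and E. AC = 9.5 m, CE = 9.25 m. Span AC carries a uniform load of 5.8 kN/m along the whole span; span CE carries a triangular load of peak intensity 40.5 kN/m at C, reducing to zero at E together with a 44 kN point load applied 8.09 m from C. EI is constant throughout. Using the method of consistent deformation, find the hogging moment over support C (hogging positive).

Take M_C as the redundant. Released structure: two simple spans AC and CE with a hinge at C.
Rotations at C on the released spans (each span's end-slope, ×1/EI):
  span AC: UDL 5.8: wL³/(24EI) = 207.2/EI
  span CE: triangular load, peak 40.5: w₀L³/(45EI) = 712.3/EI
  span CE: point load 44 at a = 8.09: Pab(L + b)/(6LEI) = 77.45/EI
  relative rotation θ_0 = (207.2 + 789.8)/EI = 997/EI
A unit hogging moment at C produces rotation L₁/(3EI) + L₂/(3EI) = 6.25/EI.
Compatibility: M_C·(L₁+L₂)/(3EI) = θ_0, giving M_C = 159.5 kN·m (hogging).

M_C = 159.5 kN·m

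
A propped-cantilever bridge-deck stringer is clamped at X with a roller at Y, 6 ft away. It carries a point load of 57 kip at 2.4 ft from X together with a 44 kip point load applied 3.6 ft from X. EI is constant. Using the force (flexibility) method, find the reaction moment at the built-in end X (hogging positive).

Choose R_Y as the redundant. The primary structure is the cantilever fixed at X.
Primary-structure tip deflection at Y by superposition:
  point load 57 at a = 2.4: Pa²(3L − a)/(6EI) = 853.6/EI
  point load 44 at a = 3.6: Pa²(3L − a)/(6EI) = 1369/EI
  δ_0 = 2222/EI
Tip deflection under a unit load at Y: L³/(3EI) = 72/EI.
The prop prevents deflection at Y: R_Y = δ_0/δ_{YY} = 2222/72 = 30.86 kip.
Moment equilibrium about X: M_X = Σ(load moments about X) − R_Y·L = 295.2 − 30.86×6 = 110 kip·ft.

M_X = 110 kip·ft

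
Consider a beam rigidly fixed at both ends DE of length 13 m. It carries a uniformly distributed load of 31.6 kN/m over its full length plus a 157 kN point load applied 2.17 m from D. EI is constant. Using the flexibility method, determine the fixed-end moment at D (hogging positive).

Release both end moments; the primary structure is a simply-supported span DE with redundants M_D and M_E.
Simple-span end rotations at D and E under the given loads:
  at D: UDL 31.6: wL³/(24EI) = 2893/EI
  at E: UDL 31.6: wL³/(24EI) = 2893/EI
  at D: point load 157 at a = 2.17: Pab(L + b)/(6LEI) = 1127/EI
  at E: point load 157 at a = 2.17: Pab(L + a)/(6LEI) = 717.6/EI
  θ_D0 = 4020/EI,  θ_E0 = 3610/EI
Flexibility coefficients: a unit moment at one end gives L/(3EI) there and L/(6EI) at the far end, so f₁₁ = f₂₂ = 4.333/EI and f₁₂ = f₂₁ = 2.167/EI.
Compatibility — zero rotation at each built-in end:
  4.333 M_D + 2.167 M_E = 4020
  2.167 M_D + 4.333 M_E = 3610
Solving the pair gives M_D = 681.5 kN·m and M_E = 492.4 kN·m (hogging).

M_D = 681.5 kN·m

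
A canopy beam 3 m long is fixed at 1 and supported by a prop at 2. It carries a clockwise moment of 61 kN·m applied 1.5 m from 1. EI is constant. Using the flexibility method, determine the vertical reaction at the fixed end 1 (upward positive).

R_1 = -22.88 kN

Remove the prop at 2; the released (primary) structure is a cantilever built in at 1.
Primary-structure tip deflection at 2 by superposition:
  clockwise couple 61 at a = 1.5: M₀a(2L − a)/(2EI) = 205.9/EI
Tip deflection under a unit load at 2: L³/(3EI) = 9/EI.
The prop prevents deflection at 2: R_2 = δ_0/δ_{22} = 205.9/9 = 22.88 kN.
Vertical equilibrium: R_1 = ΣP − R_2 = 0 − 22.88 = -22.88 kN.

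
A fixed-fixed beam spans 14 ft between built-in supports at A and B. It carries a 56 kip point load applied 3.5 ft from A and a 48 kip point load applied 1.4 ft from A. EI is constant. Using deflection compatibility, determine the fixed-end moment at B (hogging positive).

Release both end moments; the primary structure is a simply-supported span AB with redundants M_A and M_B.
On the primary (simply-supported) span, the end slopes from the loading are:
  at A: point load 56 at a = 3.5: Pab(L + b)/(6LEI) = 600.2/EI
  at B: point load 56 at a = 3.5: Pab(L + a)/(6LEI) = 428.8/EI
  at A: point load 48 at a = 1.4: Pab(L + b)/(6LEI) = 268.1/EI
  at B: point load 48 at a = 1.4: Pab(L + a)/(6LEI) = 155.2/EI
  θ_A0 = 868.4/EI,  θ_B0 = 584/EI
Flexibility coefficients: a unit moment at one end gives L/(3EI) there and L/(6EI) at the far end, so f₁₁ = f₂₂ = 4.667/EI and f₁₂ = f₂₁ = 2.333/EI.
Compatibility — zero rotation at each built-in end:
  4.667 M_A + 2.333 M_B = 868.4
  2.333 M_A + 4.667 M_B = 584
Solving the pair gives M_A = 164.7 kip·ft and M_B = 42.8 kip·ft (hogging).

M_B = 42.8 kip·ft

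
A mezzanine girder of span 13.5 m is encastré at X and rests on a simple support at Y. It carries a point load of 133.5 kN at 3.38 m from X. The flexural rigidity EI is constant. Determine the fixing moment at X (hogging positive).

M_X = 295.9 kN·m

Remove the prop at Y; the released (primary) structure is a cantilever built in at X.
Free-end deflection of the primary structure under the applied loading (downward +):
  point load 133.5 at a = 3.38: Pa²(3L − a)/(6EI) = 9436/EI
Tip deflection under a unit load at Y: L³/(3EI) = 820.1/EI.
The prop prevents deflection at Y: R_Y = δ_0/δ_{YY} = 9436/820.1 = 11.51 kN.
Moment equilibrium about X: M_X = Σ(load moments about X) − R_Y·L = 451.2 − 11.51×13.5 = 295.9 kN·m.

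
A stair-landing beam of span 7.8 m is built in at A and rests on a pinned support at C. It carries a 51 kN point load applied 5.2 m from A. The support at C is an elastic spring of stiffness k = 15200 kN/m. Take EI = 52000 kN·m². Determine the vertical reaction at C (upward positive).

R_C = 25.88 kN

Take the reaction at C as the redundant and release it; the primary structure is a cantilever fixed at A.
Primary-structure tip deflection at C by superposition:
  point load 51 at a = 5.2: Pa²(3L − a)/(6EI) = 4183/EI
Tip deflection under a unit load at C: L³/(3EI) = 158.2/EI.
With EI = 52000 kN·m²: δ_0 = 0.080444 m and δ_{CC} = 0.003042 m/kN.
Compatibility — the spring shortens by R_C/k under the reaction it provides: δ_0 − R_C·δ_{CC} = R_C/k. With 1/k = 0.000066 m/kN, R_C = δ_0 / (δ_{CC} + 1/k) = 0.080444 / (0.003042 + 0.000066) = 25.88 kN.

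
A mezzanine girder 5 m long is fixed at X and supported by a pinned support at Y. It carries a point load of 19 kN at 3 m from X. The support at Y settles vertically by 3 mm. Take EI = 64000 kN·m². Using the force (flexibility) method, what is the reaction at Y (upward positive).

R_Y = 3.6 kN

Choose R_Y as the redundant. The primary structure is the cantilever fixed at X.
Downward deflection at the released point Y due to the loads:
  point load 19 at a = 3: Pa²(3L − a)/(6EI) = 342/EI
Tip deflection under a unit load at Y: L³/(3EI) = 41.67/EI.
With EI = 64000 kN·m²: δ_0 = 0.005344 m and δ_{YY} = 0.000651 m/kN.
Compatibility — the beam at Y must follow the support down by 0.003 m: δ_0 − R_Y·δ_{YY} = 0.003, so R_Y = (0.005344 − 0.003)/0.000651 = 3.6 kN.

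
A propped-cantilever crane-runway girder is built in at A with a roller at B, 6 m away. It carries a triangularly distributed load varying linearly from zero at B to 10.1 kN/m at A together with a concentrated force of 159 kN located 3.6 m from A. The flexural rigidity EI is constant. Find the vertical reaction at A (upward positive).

Take the reaction at B as the redundant and release it; the primary structure is a cantilever fixed at A.
Deflection at B on the released cantilever, summing each load's contribution:
  triangular load, peak 10.1 at the fixed end: w₀L⁴/(30EI) = 436.3/EI
  point load 159 at a = 3.6: Pa²(3L − a)/(6EI) = 4946/EI
  δ_0 = 5382/EI
Flexibility coefficient — unit upward force at B: δ_{BB} = L³/(3EI) = 72/EI.
Compatibility at B: δ_0 − R_B·δ_{BB} = 0, so R_B = 5382/72 = 74.75 kN.
Vertical equilibrium: R_A = ΣP − R_B = 189.3 − 74.75 = 114.6 kN.

R_A = 114.6 kN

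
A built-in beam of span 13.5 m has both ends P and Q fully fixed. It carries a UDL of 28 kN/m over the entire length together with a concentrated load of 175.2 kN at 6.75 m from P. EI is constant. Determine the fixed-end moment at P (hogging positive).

M_P = 720.9 kN·m

Take the two fixed-end moments M_P, M_Q as redundants; the released structure is the simple span PQ.
On the primary (simply-supported) span, the end slopes from the loading are:
  at P: UDL 28: wL³/(24EI) = 2870/EI
  at Q: UDL 28: wL³/(24EI) = 2870/EI
  at P: point load 175.2 at a = 6.75: Pab(L + b)/(6LEI) = 1996/EI
  at Q: point load 175.2 at a = 6.75: Pab(L + a)/(6LEI) = 1996/EI
  θ_P0 = 4866/EI,  θ_Q0 = 4866/EI
Flexibility coefficients: a unit moment at one end gives L/(3EI) there and L/(6EI) at the far end, so f₁₁ = f₂₂ = 4.5/EI and f₁₂ = f₂₁ = 2.25/EI.
Compatibility — zero rotation at each built-in end:
  4.5 M_P + 2.25 M_Q = 4866
  2.25 M_P + 4.5 M_Q = 4866
Solving the pair gives M_P = 720.9 kN·m and M_Q = 720.9 kN·m (hogging).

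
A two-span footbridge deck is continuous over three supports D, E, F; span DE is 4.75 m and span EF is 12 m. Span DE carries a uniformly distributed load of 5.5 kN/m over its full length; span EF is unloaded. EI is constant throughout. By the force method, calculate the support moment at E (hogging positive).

M_E = 4.399 kN·m

Insert a hinge at E; M_E is the redundant, and each span becomes simply supported.
End slopes at the hinge E, treating each span as simply supported:
  span DE: UDL 5.5: wL³/(24EI) = 24.56/EI
  relative rotation θ_0 = (24.56 + 0)/EI = 24.56/EI
A unit hogging moment at E produces rotation L₁/(3EI) + L₂/(3EI) = 5.583/EI.
Compatibility: M_E·(L₁+L₂)/(3EI) = θ_0, giving M_E = 4.399 kN·m (hogging).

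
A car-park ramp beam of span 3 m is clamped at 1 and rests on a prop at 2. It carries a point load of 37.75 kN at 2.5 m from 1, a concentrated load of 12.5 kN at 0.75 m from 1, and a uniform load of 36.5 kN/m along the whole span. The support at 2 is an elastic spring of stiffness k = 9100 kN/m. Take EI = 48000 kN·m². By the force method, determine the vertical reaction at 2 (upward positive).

Release the roller at 2. Primary structure: cantilever fixed at 1.
Deflection at 2 on the released cantilever, summing each load's contribution:
  point load 37.75 at a = 2.5: Pa²(3L − a)/(6EI) = 255.6/EI
  point load 12.5 at a = 0.75: Pa²(3L − a)/(6EI) = 9.668/EI
  UDL 36.5: wL⁴/(8EI) = 369.6/EI
  δ_0 = 634.8/EI
Flexibility coefficient — unit upward force at 2: δ_{22} = L³/(3EI) = 9/EI.
With EI = 48000 kN·m²: δ_0 = 0.013226 m and δ_{22} = 0.000188 m/kN.
Compatibility — the spring shortens by R_2/k under the reaction it provides: δ_0 − R_2·δ_{22} = R_2/k. With 1/k = 0.00011 m/kN, R_2 = δ_0 / (δ_{22} + 1/k) = 0.013226 / (0.000188 + 0.00011) = 44.47 kN.

R_2 = 44.47 kN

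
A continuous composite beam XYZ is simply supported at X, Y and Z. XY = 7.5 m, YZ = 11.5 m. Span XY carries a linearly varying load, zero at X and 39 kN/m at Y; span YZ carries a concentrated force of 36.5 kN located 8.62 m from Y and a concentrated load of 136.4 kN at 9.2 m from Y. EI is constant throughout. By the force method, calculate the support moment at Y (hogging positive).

Release continuity at Y by inserting a hinge; the redundant is the internal moment M_Y. The primary structure is two simply-supported spans XY and YZ.
End slopes at the hinge Y, treating each span as simply supported:
  span XY: triangular load, peak 39: w₀L³/(45EI) = 365.6/EI
  span YZ: point load 36.5 at a = 8.62: Pab(L + b)/(6LEI) = 188.8/EI
  span YZ: point load 136.4 at a = 9.2: Pab(L + b)/(6LEI) = 577.2/EI
  relative rotation θ_0 = (365.6 + 766.1)/EI = 1132/EI
A unit hogging moment at Y produces rotation L₁/(3EI) + L₂/(3EI) = 6.333/EI.
Slope continuity at Y: θ_0 = M_Y·6.333/EI, so M_Y = 1132/6.333 = 178.7 kN·m (hogging).

M_Y = 178.7 kN·m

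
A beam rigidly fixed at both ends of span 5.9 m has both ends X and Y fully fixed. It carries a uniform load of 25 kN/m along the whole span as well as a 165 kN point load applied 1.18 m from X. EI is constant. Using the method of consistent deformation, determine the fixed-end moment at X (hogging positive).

Take the two fixed-end moments M_X, M_Y as redundants; the released structure is the simple span XY.
On the primary (simply-supported) span, the end slopes from the loading are:
  at X: UDL 25: wL³/(24EI) = 213.9/EI
  at Y: UDL 25: wL³/(24EI) = 213.9/EI
  at X: point load 165 at a = 1.18: Pab(L + b)/(6LEI) = 275.7/EI
  at Y: point load 165 at a = 1.18: Pab(L + a)/(6LEI) = 183.8/EI
  θ_X0 = 489.6/EI,  θ_Y0 = 397.7/EI
Flexibility coefficients: a unit moment at one end gives L/(3EI) there and L/(6EI) at the far end, so f₁₁ = f₂₂ = 1.967/EI and f₁₂ = f₂₁ = 0.9833/EI.
Compatibility — zero rotation at each built-in end:
  1.967 M_X + 0.9833 M_Y = 489.6
  0.9833 M_X + 1.967 M_Y = 397.7
Solving the pair gives M_X = 197.1 kN·m and M_Y = 103.7 kN·m (hogging).

M_X = 197.1 kN·m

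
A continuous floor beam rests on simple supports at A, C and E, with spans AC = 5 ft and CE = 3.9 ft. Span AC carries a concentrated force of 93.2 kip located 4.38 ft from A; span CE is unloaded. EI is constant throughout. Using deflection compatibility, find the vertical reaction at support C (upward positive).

Insert a hinge at C; M_C is the redundant, and each span becomes simply supported.
Discontinuity in slope at C on the released structure — sum the simple-span end rotations:
  span AC: point load 93.2 at a = 4.38: Pab(L + a)/(6LEI) = 79.13/EI
  relative rotation θ_0 = (79.13 + 0)/EI = 79.13/EI
A unit hogging moment at C produces rotation L₁/(3EI) + L₂/(3EI) = 2.967/EI.
Slope continuity at C: θ_0 = M_C·2.967/EI, so M_C = 79.13/2.967 = 26.67 kip·ft (hogging).
Span AC, ΣM about A with M_C applied at C: R_C^{AC}·5 = 408.2 + 26.67, so R_C^{AC} = 86.98 kip and R_A = 93.2 − 86.98 = 6.222 kip.
Span CE, ΣM about E: R_C^{CE}·3.9 = 0 + 26.67, so R_C^{CE} = 6.84 kip and R_E = 0 − 6.84 = -6.84 kip.
R_C = 86.98 + 6.84 = 93.82 kip.

R_C = 93.82 kip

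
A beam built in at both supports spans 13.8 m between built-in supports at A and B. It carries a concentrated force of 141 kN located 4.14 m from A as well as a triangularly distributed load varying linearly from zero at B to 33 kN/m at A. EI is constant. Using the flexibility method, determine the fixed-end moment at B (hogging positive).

M_B = 332.1 kN·m

Release both end moments; the primary structure is a simply-supported span AB with redundants M_A and M_B.
On the primary (simply-supported) span, the end slopes from the loading are:
  at A: point load 141 at a = 4.14: Pab(L + b)/(6LEI) = 1598/EI
  at B: point load 141 at a = 4.14: Pab(L + a)/(6LEI) = 1222/EI
  at A: triangular load, peak 33: w₀L³/(45EI) = 1927/EI
  at B: triangular load, peak 33: 7w₀L³/(360EI) = 1686/EI
  θ_A0 = 3525/EI,  θ_B0 = 2908/EI
Flexibility coefficients: a unit moment at one end gives L/(3EI) there and L/(6EI) at the far end, so f₁₁ = f₂₂ = 4.6/EI and f₁₂ = f₂₁ = 2.3/EI.
Compatibility — zero rotation at each built-in end:
  4.6 M_A + 2.3 M_B = 3525
  2.3 M_A + 4.6 M_B = 2908
Solving the pair gives M_A = 600.3 kN·m and M_B = 332.1 kN·m (hogging).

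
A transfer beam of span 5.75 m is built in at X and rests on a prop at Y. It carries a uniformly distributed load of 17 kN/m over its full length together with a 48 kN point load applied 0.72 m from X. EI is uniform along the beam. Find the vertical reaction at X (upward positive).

R_X = 108 kN

Release the roller at Y. Primary structure: cantilever fixed at X.
Free-end deflection of the primary structure under the applied loading (downward +):
  UDL 17: wL⁴/(8EI) = 2323/EI
  point load 48 at a = 0.72: Pa²(3L − a)/(6EI) = 68.55/EI
  δ_0 = 2391/EI
Tip deflection under a unit load at Y: L³/(3EI) = 63.37/EI.
Compatibility at Y: δ_0 − R_Y·δ_{YY} = 0, so R_Y = 2391/63.37 = 37.74 kN.
Vertical equilibrium: R_X = ΣP − R_Y = 145.8 − 37.74 = 108 kN.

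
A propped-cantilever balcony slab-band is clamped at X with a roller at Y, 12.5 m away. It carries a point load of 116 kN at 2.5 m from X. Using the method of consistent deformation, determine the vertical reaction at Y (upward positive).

Choose R_Y as the redundant. The primary structure is the cantilever fixed at X.
Free-end deflection of the primary structure under the applied loading (downward +):
  point load 116 at a = 2.5: Pa²(3L − a)/(6EI) = 4229/EI
Flexibility coefficient — unit upward force at Y: δ_{YY} = L³/(3EI) = 651/EI.
The prop prevents deflection at Y: R_Y = δ_0/δ_{YY} = 4229/651 = 6.496 kN.

R_Y = 6.496 kN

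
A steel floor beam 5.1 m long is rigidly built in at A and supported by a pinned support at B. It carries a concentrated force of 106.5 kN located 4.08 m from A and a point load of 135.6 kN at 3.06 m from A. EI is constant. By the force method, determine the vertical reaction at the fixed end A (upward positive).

R_A = 108.5 kN

Remove the prop at B; the released (primary) structure is a cantilever built in at A.
Primary-structure tip deflection at B by superposition:
  point load 106.5 at a = 4.08: Pa²(3L − a)/(6EI) = 3315/EI
  point load 135.6 at a = 3.06: Pa²(3L − a)/(6EI) = 2590/EI
  δ_0 = 5905/EI
Flexibility coefficient — unit upward force at B: δ_{BB} = L³/(3EI) = 44.22/EI.
The prop prevents deflection at B: R_B = δ_0/δ_{BB} = 5905/44.22 = 133.6 kN.
Vertical equilibrium: R_A = ΣP − R_B = 242.1 − 133.6 = 108.5 kN.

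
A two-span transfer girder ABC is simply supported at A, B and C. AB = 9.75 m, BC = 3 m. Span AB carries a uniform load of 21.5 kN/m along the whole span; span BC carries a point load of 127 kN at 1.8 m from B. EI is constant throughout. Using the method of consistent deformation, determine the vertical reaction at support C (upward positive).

Insert a hinge at B; M_B is the redundant, and each span becomes simply supported.
Discontinuity in slope at B on the released structure — sum the simple-span end rotations:
  span AB: UDL 21.5: wL³/(24EI) = 830.3/EI
  span BC: point load 127 at a = 1.8: Pab(L + b)/(6LEI) = 64.01/EI
  relative rotation θ_0 = (830.3 + 64.01)/EI = 894.3/EI
A unit hogging moment at B produces rotation L₁/(3EI) + L₂/(3EI) = 4.25/EI.
Compatibility: M_B·(L₁+L₂)/(3EI) = θ_0, giving M_B = 210.4 kN·m (hogging).
Span BC, ΣM about C: R_B^{BC}·3 = 152.4 + 210.4, so R_B^{BC} = 120.9 kN and R_C = 127 − 120.9 = 6.057 kN.

R_C = 6.057 kN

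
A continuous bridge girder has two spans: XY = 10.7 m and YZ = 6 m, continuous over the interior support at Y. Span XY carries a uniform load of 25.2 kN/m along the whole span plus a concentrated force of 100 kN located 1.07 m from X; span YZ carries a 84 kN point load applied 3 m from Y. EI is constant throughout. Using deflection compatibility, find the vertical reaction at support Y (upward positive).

Release continuity at Y by inserting a hinge; the redundant is the internal moment M_Y. The primary structure is two simply-supported spans XY and YZ.
End slopes at the hinge Y, treating each span as simply supported:
  span XY: UDL 25.2: wL³/(24EI) = 1286/EI
  span XY: point load 100 at a = 1.07: Pab(L + a)/(6LEI) = 188.9/EI
  span YZ: point load 84 at a = 3: Pab(L + b)/(6LEI) = 189/EI
  relative rotation θ_0 = (1475 + 189)/EI = 1664/EI
A unit hogging moment at Y produces rotation L₁/(3EI) + L₂/(3EI) = 5.567/EI.
Compatibility: M_Y·(L₁+L₂)/(3EI) = θ_0, giving M_Y = 299 kN·m (hogging).
Span XY, ΣM about X with M_Y applied at Y: R_Y^{XY}·10.7 = 1550 + 299, so R_Y^{XY} = 172.8 kN and R_X = 369.6 − 172.8 = 196.9 kN.
Span YZ, ΣM about Z: R_Y^{YZ}·6 = 252 + 299, so R_Y^{YZ} = 91.83 kN and R_Z = 84 − 91.83 = -7.826 kN.
R_Y = 172.8 + 91.83 = 264.6 kN.

R_Y = 264.6 kN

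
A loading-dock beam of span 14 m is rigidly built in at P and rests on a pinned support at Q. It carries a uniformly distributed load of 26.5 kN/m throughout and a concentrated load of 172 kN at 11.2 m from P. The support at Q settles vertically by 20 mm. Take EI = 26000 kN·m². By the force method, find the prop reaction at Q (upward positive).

R_Q = 259.6 kN

Take the reaction at Q as the redundant and release it; the primary structure is a cantilever fixed at P.
Free-end deflection of the primary structure under the applied loading (downward +):
  UDL 26.5: wL⁴/(8EI) = 127253/EI
  point load 172 at a = 11.2: Pa²(3L − a)/(6EI) = 110755/EI
  δ_0 = 238008/EI
Tip deflection under a unit load at Q: L³/(3EI) = 914.7/EI.
With EI = 26000 kN·m²: δ_0 = 9.1542 m and δ_{QQ} = 0.035179 m/kN.
Compatibility — the beam at Q must follow the support down by 0.02 m: δ_0 − R_Q·δ_{QQ} = 0.02, so R_Q = (9.1542 − 0.02)/0.035179 = 259.6 kN.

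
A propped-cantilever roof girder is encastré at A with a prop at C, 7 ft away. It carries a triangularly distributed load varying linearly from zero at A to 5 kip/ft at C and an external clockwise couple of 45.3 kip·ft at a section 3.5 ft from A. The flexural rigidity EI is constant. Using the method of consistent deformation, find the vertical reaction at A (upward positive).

Remove the prop at C; the released (primary) structure is a cantilever built in at A.
Deflection at C on the released cantilever, summing each load's contribution:
  triangular load, peak 5 at the free end: 11w₀L⁴/(120EI) = 1100/EI
  clockwise couple 45.3 at a = 3.5: M₀a(2L − a)/(2EI) = 832.4/EI
  δ_0 = 1933/EI
Tip deflection under a unit load at C: L³/(3EI) = 114.3/EI.
Compatibility at C: δ_0 − R_C·δ_{CC} = 0, so R_C = 1933/114.3 = 16.91 kip.
Vertical equilibrium: R_A = ΣP − R_C = 17.5 − 16.91 = 0.5946 kip.

R_A = 0.5946 kip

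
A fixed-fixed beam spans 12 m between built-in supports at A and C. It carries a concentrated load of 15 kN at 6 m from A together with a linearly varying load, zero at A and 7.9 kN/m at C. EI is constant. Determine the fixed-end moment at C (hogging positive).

Release both end moments; the primary structure is a simply-supported span AC with redundants M_A and M_C.
End rotations of the released simple span under the applied load (×1/EI):
  at A: point load 15 at a = 6: Pab(L + b)/(6LEI) = 135/EI
  at C: point load 15 at a = 6: Pab(L + a)/(6LEI) = 135/EI
  at A: triangular load, peak 7.9: 7w₀L³/(360EI) = 265.4/EI
  at C: triangular load, peak 7.9: w₀L³/(45EI) = 303.4/EI
  θ_A0 = 400.4/EI,  θ_C0 = 438.4/EI
Flexibility coefficients: a unit moment at one end gives L/(3EI) there and L/(6EI) at the far end, so f₁₁ = f₂₂ = 4/EI and f₁₂ = f₂₁ = 2/EI.
Compatibility — zero rotation at each built-in end:
  4 M_A + 2 M_C = 400.4
  2 M_A + 4 M_C = 438.4
Solving the pair gives M_A = 60.42 kN·m and M_C = 79.38 kN·m (hogging).

M_C = 79.38 kN·m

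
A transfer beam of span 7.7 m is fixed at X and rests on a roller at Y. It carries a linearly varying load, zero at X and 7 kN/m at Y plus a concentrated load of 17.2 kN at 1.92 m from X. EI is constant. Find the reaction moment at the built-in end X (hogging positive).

Release the roller at Y. Primary structure: cantilever fixed at X.
Free-end deflection of the primary structure under the applied loading (downward +):
  triangular load, peak 7 at the free end: 11w₀L⁴/(120EI) = 2256/EI
  point load 17.2 at a = 1.92: Pa²(3L − a)/(6EI) = 223.8/EI
  δ_0 = 2479/EI
Flexibility coefficient — unit upward force at Y: δ_{YY} = L³/(3EI) = 152.2/EI.
Compatibility at Y: δ_0 − R_Y·δ_{YY} = 0, so R_Y = 2479/152.2 = 16.29 kN.
Moment equilibrium about X: M_X = Σ(load moments about X) − R_Y·L = 171.4 − 16.29×7.7 = 45.91 kN·m.

M_X = 45.91 kN·m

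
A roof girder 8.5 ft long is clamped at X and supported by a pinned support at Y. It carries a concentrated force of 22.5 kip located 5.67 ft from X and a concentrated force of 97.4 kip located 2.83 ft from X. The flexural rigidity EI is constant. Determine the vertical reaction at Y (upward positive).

Take the reaction at Y as the redundant and release it; the primary structure is a cantilever fixed at X.
Free-end deflection of the primary structure under the applied loading (downward +):
  point load 22.5 at a = 5.67: Pa²(3L − a)/(6EI) = 2391/EI
  point load 97.4 at a = 2.83: Pa²(3L − a)/(6EI) = 2947/EI
  δ_0 = 5338/EI
Tip deflection under a unit load at Y: L³/(3EI) = 204.7/EI.
The prop prevents deflection at Y: R_Y = δ_0/δ_{YY} = 5338/204.7 = 26.08 kip.

R_Y = 26.08 kip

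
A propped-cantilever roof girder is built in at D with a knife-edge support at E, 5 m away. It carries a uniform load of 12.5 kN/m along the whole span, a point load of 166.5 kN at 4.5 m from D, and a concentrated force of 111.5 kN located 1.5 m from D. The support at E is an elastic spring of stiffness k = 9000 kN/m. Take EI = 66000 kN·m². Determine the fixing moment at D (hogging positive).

M_D = 313.4 kN·m

Release the roller at E. Primary structure: cantilever fixed at D.
Free-end deflection of the primary structure under the applied loading (downward +):
  UDL 12.5: wL⁴/(8EI) = 976.6/EI
  point load 166.5 at a = 4.5: Pa²(3L − a)/(6EI) = 5900/EI
  point load 111.5 at a = 1.5: Pa²(3L − a)/(6EI) = 564.5/EI
  δ_0 = 7441/EI
Flexibility coefficient — unit upward force at E: δ_{EE} = L³/(3EI) = 41.67/EI.
With EI = 66000 kN·m²: δ_0 = 0.11275 m and δ_{EE} = 0.000631 m/kN.
Compatibility — the spring shortens by R_E/k under the reaction it provides: δ_0 − R_E·δ_{EE} = R_E/k. With 1/k = 0.000111 m/kN, R_E = δ_0 / (δ_{EE} + 1/k) = 0.11275 / (0.000631 + 0.000111) = 151.9 kN.
Moment equilibrium about D: M_D = Σ(load moments about D) − R_E·L = 1073 − 151.9×5 = 313.4 kN·m.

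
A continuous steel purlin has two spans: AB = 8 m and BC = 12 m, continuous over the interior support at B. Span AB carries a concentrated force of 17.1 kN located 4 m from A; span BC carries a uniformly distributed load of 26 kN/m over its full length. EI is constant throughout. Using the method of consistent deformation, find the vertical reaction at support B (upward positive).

Insert a hinge at B; M_B is the redundant, and each span becomes simply supported.
Discontinuity in slope at B on the released structure — sum the simple-span end rotations:
  span AB: point load 17.1 at a = 4: Pab(L + a)/(6LEI) = 68.4/EI
  span BC: UDL 26: wL³/(24EI) = 1872/EI
  relative rotation θ_0 = (68.4 + 1872)/EI = 1940/EI
A unit hogging moment at B produces rotation L₁/(3EI) + L₂/(3EI) = 6.667/EI.
Compatibility: M_B·(L₁+L₂)/(3EI) = θ_0, giving M_B = 291.1 kN·m (hogging).
Span AB, ΣM about A with M_B applied at B: R_B^{AB}·8 = 68.4 + 291.1, so R_B^{AB} = 44.93 kN and R_A = 17.1 − 44.93 = -27.83 kN.
Span BC, ΣM about C: R_B^{BC}·12 = 1872 + 291.1, so R_B^{BC} = 180.3 kN and R_C = 312 − 180.3 = 131.7 kN.
R_B = 44.93 + 180.3 = 225.2 kN.

R_B = 225.2 kN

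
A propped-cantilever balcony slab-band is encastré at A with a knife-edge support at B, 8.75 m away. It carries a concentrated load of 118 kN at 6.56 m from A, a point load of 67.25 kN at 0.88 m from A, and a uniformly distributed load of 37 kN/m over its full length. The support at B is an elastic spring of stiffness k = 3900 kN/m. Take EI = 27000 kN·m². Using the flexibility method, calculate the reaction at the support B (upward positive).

Choose R_B as the redundant. The primary structure is the cantilever fixed at A.
Deflection at B on the released cantilever, summing each load's contribution:
  point load 118 at a = 6.56: Pa²(3L − a)/(6EI) = 16664/EI
  point load 67.25 at a = 0.88: Pa²(3L − a)/(6EI) = 220.2/EI
  UDL 37: wL⁴/(8EI) = 27111/EI
  δ_0 = 43995/EI
Flexibility coefficient — unit upward force at B: δ_{BB} = L³/(3EI) = 223.3/EI.
With EI = 27000 kN·m²: δ_0 = 1.6295 m and δ_{BB} = 0.008271 m/kN.
Compatibility — the spring shortens by R_B/k under the reaction it provides: δ_0 − R_B·δ_{BB} = R_B/k. With 1/k = 0.000256 m/kN, R_B = δ_0 / (δ_{BB} + 1/k) = 1.6295 / (0.008271 + 0.000256) = 191.1 kN.

R_B = 191.1 kN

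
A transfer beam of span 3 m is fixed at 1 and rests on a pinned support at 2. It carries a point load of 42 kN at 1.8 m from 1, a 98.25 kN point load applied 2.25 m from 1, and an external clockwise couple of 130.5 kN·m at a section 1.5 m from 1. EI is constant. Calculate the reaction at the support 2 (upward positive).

R_2 = 129.3 kN

Take the reaction at 2 as the redundant and release it; the primary structure is a cantilever fixed at 1.
Primary-structure tip deflection at 2 by superposition:
  point load 42 at a = 1.8: Pa²(3L − a)/(6EI) = 163.3/EI
  point load 98.25 at a = 2.25: Pa²(3L − a)/(6EI) = 559.6/EI
  clockwise couple 130.5 at a = 1.5: M₀a(2L − a)/(2EI) = 440.4/EI
  δ_0 = 1163/EI
Flexibility coefficient — unit upward force at 2: δ_{22} = L³/(3EI) = 9/EI.
Compatibility at 2: δ_0 − R_2·δ_{22} = 0, so R_2 = 1163/9 = 129.3 kN.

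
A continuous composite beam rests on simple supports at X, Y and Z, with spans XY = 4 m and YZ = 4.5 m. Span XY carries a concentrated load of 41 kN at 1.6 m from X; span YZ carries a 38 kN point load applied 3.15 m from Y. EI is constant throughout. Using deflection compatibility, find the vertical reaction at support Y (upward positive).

R_Y = 39.76 kN

Release continuity at Y by inserting a hinge; the redundant is the internal moment M_Y. The primary structure is two simply-supported spans XY and YZ.
End slopes at the hinge Y, treating each span as simply supported:
  span XY: point load 41 at a = 1.6: Pab(L + a)/(6LEI) = 36.74/EI
  span YZ: point load 38 at a = 3.15: Pab(L + b)/(6LEI) = 35.01/EI
  relative rotation θ_0 = (36.74 + 35.01)/EI = 71.75/EI
A unit hogging moment at Y produces rotation L₁/(3EI) + L₂/(3EI) = 2.833/EI.
Slope continuity at Y: θ_0 = M_Y·2.833/EI, so M_Y = 71.75/2.833 = 25.32 kN·m (hogging).
Span XY, ΣM about X with M_Y applied at Y: R_Y^{XY}·4 = 65.6 + 25.32, so R_Y^{XY} = 22.73 kN and R_X = 41 − 22.73 = 18.27 kN.
Span YZ, ΣM about Z: R_Y^{YZ}·4.5 = 51.3 + 25.32, so R_Y^{YZ} = 17.03 kN and R_Z = 38 − 17.03 = 20.97 kN.
R_Y = 22.73 + 17.03 = 39.76 kN.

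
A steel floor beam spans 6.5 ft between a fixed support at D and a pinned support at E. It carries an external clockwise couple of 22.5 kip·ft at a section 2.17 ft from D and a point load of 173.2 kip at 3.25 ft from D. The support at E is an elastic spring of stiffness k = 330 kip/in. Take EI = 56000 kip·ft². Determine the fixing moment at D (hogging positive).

Remove the prop at E; the released (primary) structure is a cantilever built in at D.
Downward deflection at the released point E due to the loads:
  clockwise couple 22.5 at a = 2.17: M₀a(2L − a)/(2EI) = 264.4/EI
  point load 173.2 at a = 3.25: Pa²(3L − a)/(6EI) = 4955/EI
  δ_0 = 5219/EI
Tip deflection under a unit load at E: L³/(3EI) = 91.54/EI.
With EI = 56000 kip·ft²: δ_0 = 0.093198 ft and δ_{EE} = 0.001635 ft/kip.
Compatibility — the spring shortens by R_E/k under the reaction it provides: δ_0 − R_E·δ_{EE} = R_E/k. With 1/k = 1/(330×12) ft/kip = 0.000253 ft/kip, R_E = δ_0 / (δ_{EE} + 1/k) = 0.093198 / (0.001635 + 0.000253) = 49.38 kip.
Moment equilibrium about D: M_D = Σ(load moments about D) − R_E·L = 585.4 − 49.38×6.5 = 264.4 kip·ft.

M_D = 264.4 kip·ft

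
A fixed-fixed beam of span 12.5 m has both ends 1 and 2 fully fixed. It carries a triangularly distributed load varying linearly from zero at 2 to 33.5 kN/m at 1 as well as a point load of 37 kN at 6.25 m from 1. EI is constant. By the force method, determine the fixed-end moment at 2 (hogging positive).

M_2 = 232.3 kN·m

Take the two fixed-end moments M_1, M_2 as redundants; the released structure is the simple span 12.
On the primary (simply-supported) span, the end slopes from the loading are:
  at 1: triangular load, peak 33.5: w₀L³/(45EI) = 1454/EI
  at 2: triangular load, peak 33.5: 7w₀L³/(360EI) = 1272/EI
  at 1: point load 37 at a = 6.25: Pab(L + b)/(6LEI) = 361.3/EI
  at 2: point load 37 at a = 6.25: Pab(L + a)/(6LEI) = 361.3/EI
  θ_10 = 1815/EI,  θ_20 = 1634/EI
Flexibility coefficients: a unit moment at one end gives L/(3EI) there and L/(6EI) at the far end, so f₁₁ = f₂₂ = 4.167/EI and f₁₂ = f₂₁ = 2.083/EI.
Compatibility — zero rotation at each built-in end:
  4.167 M_1 + 2.083 M_2 = 1815
  2.083 M_1 + 4.167 M_2 = 1634
Solving the pair gives M_1 = 319.5 kN·m and M_2 = 232.3 kN·m (hogging).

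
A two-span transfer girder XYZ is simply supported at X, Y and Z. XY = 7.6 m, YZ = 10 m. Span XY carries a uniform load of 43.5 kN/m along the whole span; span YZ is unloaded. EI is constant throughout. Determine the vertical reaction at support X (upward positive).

R_X = 147.5 kN

Release continuity at Y by inserting a hinge; the redundant is the internal moment M_Y. The primary structure is two simply-supported spans XY and YZ.
End slopes at the hinge Y, treating each span as simply supported:
  span XY: UDL 43.5: wL³/(24EI) = 795.6/EI
  relative rotation θ_0 = (795.6 + 0)/EI = 795.6/EI
A unit hogging moment at Y produces rotation L₁/(3EI) + L₂/(3EI) = 5.867/EI.
Compatibility: M_Y·(L₁+L₂)/(3EI) = θ_0, giving M_Y = 135.6 kN·m (hogging).
Span XY, ΣM about X with M_Y applied at Y: R_Y^{XY}·7.6 = 1256 + 135.6, so R_Y^{XY} = 183.1 kN and R_X = 330.6 − 183.1 = 147.5 kN.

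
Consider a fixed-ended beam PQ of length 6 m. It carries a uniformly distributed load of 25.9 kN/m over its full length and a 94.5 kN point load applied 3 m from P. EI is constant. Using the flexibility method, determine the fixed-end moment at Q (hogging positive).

Take the two fixed-end moments M_P, M_Q as redundants; the released structure is the simple span PQ.
On the primary (simply-supported) span, the end slopes from the loading are:
  at P: UDL 25.9: wL³/(24EI) = 233.1/EI
  at Q: UDL 25.9: wL³/(24EI) = 233.1/EI
  at P: point load 94.5 at a = 3: Pab(L + b)/(6LEI) = 212.6/EI
  at Q: point load 94.5 at a = 3: Pab(L + a)/(6LEI) = 212.6/EI
  θ_P0 = 445.7/EI,  θ_Q0 = 445.7/EI
Flexibility coefficients: a unit moment at one end gives L/(3EI) there and L/(6EI) at the far end, so f₁₁ = f₂₂ = 2/EI and f₁₂ = f₂₁ = 1/EI.
Compatibility — zero rotation at each built-in end:
  2 M_P + 1 M_Q = 445.7
  1 M_P + 2 M_Q = 445.7
Solving the pair gives M_P = 148.6 kN·m and M_Q = 148.6 kN·m (hogging).

M_Q = 148.6 kN·m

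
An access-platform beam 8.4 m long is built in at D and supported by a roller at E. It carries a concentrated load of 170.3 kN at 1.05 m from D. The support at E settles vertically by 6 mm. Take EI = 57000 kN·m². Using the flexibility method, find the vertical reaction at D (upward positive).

Take the reaction at E as the redundant and release it; the primary structure is a cantilever fixed at D.
Primary-structure tip deflection at E by superposition:
  point load 170.3 at a = 1.05: Pa²(3L − a)/(6EI) = 755.7/EI
Tip deflection under a unit load at E: L³/(3EI) = 197.6/EI.
With EI = 57000 kN·m²: δ_0 = 0.013258 m and δ_{EE} = 0.003466 m/kN.
Compatibility — the beam at E must follow the support down by 0.006 m: δ_0 − R_E·δ_{EE} = 0.006, so R_E = (0.013258 − 0.006)/0.003466 = 2.094 kN.
Vertical equilibrium: R_D = ΣP − R_E = 170.3 − 2.094 = 168.2 kN.

R_D = 168.2 kN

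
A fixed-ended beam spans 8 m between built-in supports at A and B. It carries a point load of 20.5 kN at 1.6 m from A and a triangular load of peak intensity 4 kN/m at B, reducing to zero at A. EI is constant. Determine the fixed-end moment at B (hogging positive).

M_B = 18.05 kN·m

Take the two fixed-end moments M_A, M_B as redundants; the released structure is the simple span AB.
Simple-span end rotations at A and B under the given loads:
  at A: point load 20.5 at a = 1.6: Pab(L + b)/(6LEI) = 62.98/EI
  at B: point load 20.5 at a = 1.6: Pab(L + a)/(6LEI) = 41.98/EI
  at A: triangular load, peak 4: 7w₀L³/(360EI) = 39.82/EI
  at B: triangular load, peak 4: w₀L³/(45EI) = 45.51/EI
  θ_A0 = 102.8/EI,  θ_B0 = 87.5/EI
Flexibility coefficients: a unit moment at one end gives L/(3EI) there and L/(6EI) at the far end, so f₁₁ = f₂₂ = 2.667/EI and f₁₂ = f₂₁ = 1.333/EI.
Compatibility — zero rotation at each built-in end:
  2.667 M_A + 1.333 M_B = 102.8
  1.333 M_A + 2.667 M_B = 87.5
Solving the pair gives M_A = 29.53 kN·m and M_B = 18.05 kN·m (hogging).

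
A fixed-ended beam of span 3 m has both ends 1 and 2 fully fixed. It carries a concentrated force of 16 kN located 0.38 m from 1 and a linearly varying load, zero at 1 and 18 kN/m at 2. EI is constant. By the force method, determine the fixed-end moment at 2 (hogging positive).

Release both end moments; the primary structure is a simply-supported span 12 with redundants M_1 and M_2.
End rotations of the released simple span under the applied load (×1/EI):
  at 1: point load 16 at a = 0.38: Pab(L + b)/(6LEI) = 4.974/EI
  at 2: point load 16 at a = 0.38: Pab(L + a)/(6LEI) = 2.991/EI
  at 1: triangular load, peak 18: 7w₀L³/(360EI) = 9.45/EI
  at 2: triangular load, peak 18: w₀L³/(45EI) = 10.8/EI
  θ_10 = 14.42/EI,  θ_20 = 13.79/EI
Flexibility coefficients: a unit moment at one end gives L/(3EI) there and L/(6EI) at the far end, so f₁₁ = f₂₂ = 1/EI and f₁₂ = f₂₁ = 0.5/EI.
Compatibility — zero rotation at each built-in end:
  1 M_1 + 0.5 M_2 = 14.42
  0.5 M_1 + 1 M_2 = 13.79
Solving the pair gives M_1 = 10.04 kN·m and M_2 = 8.773 kN·m (hogging).

M_2 = 8.773 kN·m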